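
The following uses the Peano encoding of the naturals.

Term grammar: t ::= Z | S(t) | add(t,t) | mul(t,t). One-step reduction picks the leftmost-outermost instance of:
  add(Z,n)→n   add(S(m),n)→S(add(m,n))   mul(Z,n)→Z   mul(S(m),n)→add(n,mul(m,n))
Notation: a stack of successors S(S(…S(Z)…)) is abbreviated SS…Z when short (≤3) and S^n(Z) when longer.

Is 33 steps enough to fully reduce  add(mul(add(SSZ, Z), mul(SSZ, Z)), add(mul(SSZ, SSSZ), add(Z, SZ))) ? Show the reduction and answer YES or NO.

  start: add(mul(add(SSZ, Z), mul(SSZ, Z)), add(mul(SSZ, SSSZ), add(Z, SZ)))
  [1] add(mul(S(add(SZ, Z)), mul(SSZ, Z)), add(mul(SSZ, SSSZ), add(Z, SZ)))
  [2] add(add(mul(SSZ, Z), mul(add(SZ, Z), mul(SSZ, Z))), add(mul(SSZ, SSSZ), add(Z, SZ)))
  [3] add(add(add(Z, mul(SZ, Z)), mul(add(SZ, Z), mul(SSZ, Z))), add(mul(SSZ, SSSZ), add(Z, SZ)))
  [4] add(add(mul(SZ, Z), mul(add(SZ, Z), mul(SSZ, Z))), add(mul(SSZ, SSSZ), add(Z, SZ)))
  [5] add(add(add(Z, mul(Z, Z)), mul(add(SZ, Z), mul(SSZ, Z))), add(mul(SSZ, SSSZ), add(Z, SZ)))
  [6] add(add(mul(Z, Z), mul(add(SZ, Z), mul(SSZ, Z))), add(mul(SSZ, SSSZ), add(Z, SZ)))
  [7] add(add(Z, mul(add(SZ, Z), mul(SSZ, Z))), add(mul(SSZ, SSSZ), add(Z, SZ)))
  [8] add(mul(add(SZ, Z), mul(SSZ, Z)), add(mul(SSZ, SSSZ), add(Z, SZ)))
  [9] add(mul(S(add(Z, Z)), mul(SSZ, Z)), add(mul(SSZ, SSSZ), add(Z, SZ)))
  [10] add(add(mul(SSZ, Z), mul(add(Z, Z), mul(SSZ, Z))), add(mul(SSZ, SSSZ), add(Z, SZ)))
  [11] add(add(add(Z, mul(SZ, Z)), mul(add(Z, Z), mul(SSZ, Z))), add(mul(SSZ, SSSZ), add(Z, SZ)))
  [12] add(add(mul(SZ, Z), mul(add(Z, Z), mul(SSZ, Z))), add(mul(SSZ, SSSZ), add(Z, SZ)))
  [13] add(add(add(Z, mul(Z, Z)), mul(add(Z, Z), mul(SSZ, Z))), add(mul(SSZ, SSSZ), add(Z, SZ)))
  [14] add(add(mul(Z, Z), mul(add(Z, Z), mul(SSZ, Z))), add(mul(SSZ, SSSZ), add(Z, SZ)))
  [15] add(add(Z, mul(add(Z, Z), mul(SSZ, Z))), add(mul(SSZ, SSSZ), add(Z, SZ)))
  [16] add(mul(add(Z, Z), mul(SSZ, Z)), add(mul(SSZ, SSSZ), add(Z, SZ)))
  [17] add(mul(Z, mul(SSZ, Z)), add(mul(SSZ, SSSZ), add(Z, SZ)))
  [18] add(Z, add(mul(SSZ, SSSZ), add(Z, SZ)))
  [19] add(mul(SSZ, SSSZ), add(Z, SZ))
  [20] add(add(SSSZ, mul(SZ, SSSZ)), add(Z, SZ))
  [21] add(S(add(SSZ, mul(SZ, SSSZ))), add(Z, SZ))
  [22] S(add(add(SSZ, mul(SZ, SSSZ)), add(Z, SZ)))
  [23] S(add(S(add(SZ, mul(SZ, SSSZ))), add(Z, SZ)))
  [24] S(S(add(add(SZ, mul(SZ, SSSZ)), add(Z, SZ))))
  [25] S(S(add(S(add(Z, mul(SZ, SSSZ))), add(Z, SZ))))
  [26] S(S(S(add(add(Z, mul(SZ, SSSZ)), add(Z, SZ)))))
  [27] S(S(S(add(mul(SZ, SSSZ), add(Z, SZ)))))
  [28] S(S(S(add(add(SSSZ, mul(Z, SSSZ)), add(Z, SZ)))))
  [29] S(S(S(add(S(add(SSZ, mul(Z, SSSZ))), add(Z, SZ)))))
  [30] S(S(S(S(add(add(SSZ, mul(Z, SSSZ)), add(Z, SZ))))))
  [31] S(S(S(S(add(S(add(SZ, mul(Z, SSSZ))), add(Z, SZ))))))
  [32] S(S(S(S(S(add(add(SZ, mul(Z, SSSZ)), add(Z, SZ)))))))
  [33] S(S(S(S(S(add(S(add(Z, mul(Z, SSSZ))), add(Z, SZ)))))))

Answer: NO — after 33 steps the term is S(S(S(S(S(add(S(add(Z, mul(Z, SSSZ))), add(Z, SZ))))))), not yet normal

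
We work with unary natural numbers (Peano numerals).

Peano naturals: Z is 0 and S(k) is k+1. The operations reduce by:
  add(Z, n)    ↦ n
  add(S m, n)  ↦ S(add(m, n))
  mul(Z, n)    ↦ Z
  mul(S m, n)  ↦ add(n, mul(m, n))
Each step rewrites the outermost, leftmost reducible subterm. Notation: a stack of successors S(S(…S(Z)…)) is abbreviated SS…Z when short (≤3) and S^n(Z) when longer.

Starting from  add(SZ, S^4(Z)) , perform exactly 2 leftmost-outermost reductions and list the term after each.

Answer: after 2 steps: S^5(Z)

Working:
  start: add(SZ, S^4(Z))
  [1] S(add(Z, S^4(Z)))
  [2] S^5(Z)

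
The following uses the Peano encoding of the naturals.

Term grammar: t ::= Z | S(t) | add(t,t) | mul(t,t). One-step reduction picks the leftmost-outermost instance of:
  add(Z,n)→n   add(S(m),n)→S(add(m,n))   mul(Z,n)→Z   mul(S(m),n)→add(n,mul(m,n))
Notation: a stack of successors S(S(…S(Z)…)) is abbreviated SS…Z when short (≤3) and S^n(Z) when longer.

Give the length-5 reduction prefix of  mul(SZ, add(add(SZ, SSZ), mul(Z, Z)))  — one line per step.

Answer: after 5 steps: S(add(add(SSZ, mul(Z, Z)), mul(Z, add(add(SZ, SSZ), mul(Z, Z)))))

Reduction:
  start: mul(SZ, add(add(SZ, SSZ), mul(Z, Z)))
  [1] add(add(add(SZ, SSZ), mul(Z, Z)), mul(Z, add(add(SZ, SSZ), mul(Z, Z))))
  [2] add(add(S(add(Z, SSZ)), mul(Z, Z)), mul(Z, add(add(SZ, SSZ), mul(Z, Z))))
  [3] add(S(add(add(Z, SSZ), mul(Z, Z))), mul(Z, add(add(SZ, SSZ), mul(Z, Z))))
  [4] S(add(add(add(Z, SSZ), mul(Z, Z)), mul(Z, add(add(SZ, SSZ), mul(Z, Z)))))
  [5] S(add(add(SSZ, mul(Z, Z)), mul(Z, add(add(SZ, SSZ), mul(Z, Z)))))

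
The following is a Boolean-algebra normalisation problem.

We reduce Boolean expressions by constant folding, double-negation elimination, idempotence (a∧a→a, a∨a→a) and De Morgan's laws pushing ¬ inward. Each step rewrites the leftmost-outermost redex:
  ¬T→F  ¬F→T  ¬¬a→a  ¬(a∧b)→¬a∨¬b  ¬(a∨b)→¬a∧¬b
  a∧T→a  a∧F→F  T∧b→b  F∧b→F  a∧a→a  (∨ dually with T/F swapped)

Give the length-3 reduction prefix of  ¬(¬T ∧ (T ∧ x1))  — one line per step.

Answer: after 3 steps: T

Reduction:
  start: ¬(¬T ∧ (T ∧ x1))
  →1  ¬¬T ∨ ¬(T ∧ x1)
  →2  T ∨ ¬(T ∧ x1)
  →3  T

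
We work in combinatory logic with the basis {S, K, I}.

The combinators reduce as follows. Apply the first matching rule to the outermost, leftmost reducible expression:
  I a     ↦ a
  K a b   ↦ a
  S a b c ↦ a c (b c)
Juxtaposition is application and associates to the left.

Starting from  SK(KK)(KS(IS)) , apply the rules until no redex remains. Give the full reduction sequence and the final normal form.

  start: SK(KK)(KS(IS))
  step 1: K(KS(IS))(KK(KS(IS)))
  step 2: KS(IS)
  step 3: S

Answer: normal form = S  (in 3 steps)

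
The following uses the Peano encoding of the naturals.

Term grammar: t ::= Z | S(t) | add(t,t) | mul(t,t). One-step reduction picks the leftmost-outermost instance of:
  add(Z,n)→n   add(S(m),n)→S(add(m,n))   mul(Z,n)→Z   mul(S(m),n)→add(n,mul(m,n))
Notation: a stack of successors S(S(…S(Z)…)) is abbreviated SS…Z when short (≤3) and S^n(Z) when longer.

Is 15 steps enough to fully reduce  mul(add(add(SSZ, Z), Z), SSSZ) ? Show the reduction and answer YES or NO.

Answer: NO — after 15 steps the term is S(S(S(S(S(S(mul(add(Z, Z), SSSZ))))))), not yet normal

Working:
  start: mul(add(add(SSZ, Z), Z), SSSZ)
  →1  mul(add(S(add(SZ, Z)), Z), SSSZ)
  →2  mul(S(add(add(SZ, Z), Z)), SSSZ)
  →3  add(SSSZ, mul(add(add(SZ, Z), Z), SSSZ))
  →4  S(add(SSZ, mul(add(add(SZ, Z), Z), SSSZ)))
  →5  S(S(add(SZ, mul(add(add(SZ, Z), Z), SSSZ))))
  →6  S(S(S(add(Z, mul(add(add(SZ, Z), Z), SSSZ)))))
  →7  S(S(S(mul(add(add(SZ, Z), Z), SSSZ))))
  →8  S(S(S(mul(add(S(add(Z, Z)), Z), SSSZ))))
  →9  S(S(S(mul(S(add(add(Z, Z), Z)), SSSZ))))
  →10  S(S(S(add(SSSZ, mul(add(add(Z, Z), Z), SSSZ)))))
  →11  S(S(S(S(add(SSZ, mul(add(add(Z, Z), Z), SSSZ))))))
  →12  S(S(S(S(S(add(SZ, mul(add(add(Z, Z), Z), SSSZ)))))))
  →13  S(S(S(S(S(S(add(Z, mul(add(add(Z, Z), Z), SSSZ))))))))
  →14  S(S(S(S(S(S(mul(add(add(Z, Z), Z), SSSZ)))))))
  →15  S(S(S(S(S(S(mul(add(Z, Z), SSSZ)))))))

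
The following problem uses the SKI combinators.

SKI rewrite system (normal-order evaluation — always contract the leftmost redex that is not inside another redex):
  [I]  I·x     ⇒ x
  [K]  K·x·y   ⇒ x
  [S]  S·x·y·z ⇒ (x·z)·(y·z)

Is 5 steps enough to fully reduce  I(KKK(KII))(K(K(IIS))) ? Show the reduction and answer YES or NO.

Answer: YES — reaches normal form I in 4 ≤ 5 steps

Working:
  start: I(KKK(KII))(K(K(IIS)))
  step 1: KKK(KII)(K(K(IIS)))
  step 2: K(KII)(K(K(IIS)))
  step 3: KII
  step 4: I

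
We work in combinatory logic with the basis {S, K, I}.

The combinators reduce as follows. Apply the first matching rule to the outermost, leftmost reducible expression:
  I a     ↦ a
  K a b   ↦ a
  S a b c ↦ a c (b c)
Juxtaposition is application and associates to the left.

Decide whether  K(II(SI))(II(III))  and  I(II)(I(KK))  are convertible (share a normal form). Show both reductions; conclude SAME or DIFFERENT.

Answer: DIFFERENT — A ⇓ SI, B ⇓ KK

Reduction:
Term A:
  start: K(II(SI))(II(III))
  step 1: II(SI)
  step 2: I(SI)
  step 3: SI

Term B:
  start: I(II)(I(KK))
  step 1: II(I(KK))
  step 2: I(I(KK))
  step 3: I(KK)
  step 4: KK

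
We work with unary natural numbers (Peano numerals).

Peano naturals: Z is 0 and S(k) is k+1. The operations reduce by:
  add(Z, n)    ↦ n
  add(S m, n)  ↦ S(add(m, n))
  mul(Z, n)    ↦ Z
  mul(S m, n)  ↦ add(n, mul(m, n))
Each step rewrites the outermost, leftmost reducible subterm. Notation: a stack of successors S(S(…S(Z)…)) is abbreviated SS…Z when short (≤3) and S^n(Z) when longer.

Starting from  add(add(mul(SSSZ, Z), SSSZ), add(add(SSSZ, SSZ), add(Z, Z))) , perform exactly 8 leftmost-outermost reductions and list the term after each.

Answer: after 8 steps: add(SSSZ, add(add(SSSZ, SSZ), add(Z, Z)))

Reduction:
  start: add(add(mul(SSSZ, Z), SSSZ), add(add(SSSZ, SSZ), add(Z, Z)))
  [1] add(add(add(Z, mul(SSZ, Z)), SSSZ), add(add(SSSZ, SSZ), add(Z, Z)))
  [2] add(add(mul(SSZ, Z), SSSZ), add(add(SSSZ, SSZ), add(Z, Z)))
  [3] add(add(add(Z, mul(SZ, Z)), SSSZ), add(add(SSSZ, SSZ), add(Z, Z)))
  [4] add(add(mul(SZ, Z), SSSZ), add(add(SSSZ, SSZ), add(Z, Z)))
  [5] add(add(add(Z, mul(Z, Z)), SSSZ), add(add(SSSZ, SSZ), add(Z, Z)))
  [6] add(add(mul(Z, Z), SSSZ), add(add(SSSZ, SSZ), add(Z, Z)))
  [7] add(add(Z, SSSZ), add(add(SSSZ, SSZ), add(Z, Z)))
  [8] add(SSSZ, add(add(SSSZ, SSZ), add(Z, Z)))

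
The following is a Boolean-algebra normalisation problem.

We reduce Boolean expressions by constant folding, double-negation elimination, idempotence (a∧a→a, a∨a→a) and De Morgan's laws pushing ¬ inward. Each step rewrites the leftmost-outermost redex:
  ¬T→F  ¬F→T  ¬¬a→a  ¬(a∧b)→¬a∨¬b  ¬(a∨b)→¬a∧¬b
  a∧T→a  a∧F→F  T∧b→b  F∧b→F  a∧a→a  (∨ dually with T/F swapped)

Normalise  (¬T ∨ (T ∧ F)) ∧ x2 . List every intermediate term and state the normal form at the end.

Answer: normal form = F  (in 4 steps)

Working:
  start: (¬T ∨ (T ∧ F)) ∧ x2
  step 1: (F ∨ (T ∧ F)) ∧ x2
  step 2: (T ∧ F) ∧ x2
  step 3: F ∧ x2
  step 4: F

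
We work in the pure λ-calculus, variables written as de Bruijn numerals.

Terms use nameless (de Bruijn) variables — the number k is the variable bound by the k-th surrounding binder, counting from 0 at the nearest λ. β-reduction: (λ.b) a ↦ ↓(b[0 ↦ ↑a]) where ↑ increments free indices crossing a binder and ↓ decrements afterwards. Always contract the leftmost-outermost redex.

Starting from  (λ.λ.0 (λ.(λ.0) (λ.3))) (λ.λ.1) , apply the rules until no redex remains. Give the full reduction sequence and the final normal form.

Answer: normal form = λ.0 (λ.λ.λ.λ.1)  (in 2 steps)

Derivation:
  start: (λ.λ.0 (λ.(λ.0) (λ.3))) (λ.λ.1)
  →1  λ.0 (λ.(λ.0) (λ.λ.λ.1))
  →2  λ.0 (λ.λ.λ.λ.1)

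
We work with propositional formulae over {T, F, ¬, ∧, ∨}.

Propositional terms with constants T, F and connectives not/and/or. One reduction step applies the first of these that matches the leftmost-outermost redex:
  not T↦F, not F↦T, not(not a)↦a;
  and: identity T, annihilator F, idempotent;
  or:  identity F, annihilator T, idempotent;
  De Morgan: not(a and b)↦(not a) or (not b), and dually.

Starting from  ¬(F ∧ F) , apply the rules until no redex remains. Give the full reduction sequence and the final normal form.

  start: ¬(F ∧ F)
  step 1: ¬F ∨ ¬F
  step 2: ¬F
  step 3: T

Answer: normal form = T  (in 3 steps)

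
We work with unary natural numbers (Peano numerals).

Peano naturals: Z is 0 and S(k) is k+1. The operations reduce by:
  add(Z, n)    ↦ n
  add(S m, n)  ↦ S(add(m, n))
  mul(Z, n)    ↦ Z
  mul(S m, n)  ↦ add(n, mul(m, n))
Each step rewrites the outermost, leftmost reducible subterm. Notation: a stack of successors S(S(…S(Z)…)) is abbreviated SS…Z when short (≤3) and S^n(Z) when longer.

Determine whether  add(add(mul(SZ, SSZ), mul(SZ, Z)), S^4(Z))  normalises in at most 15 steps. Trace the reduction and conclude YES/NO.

Answer: YES — reaches normal form S^6(Z) in 14 ≤ 15 steps

Working:
  start: add(add(mul(SZ, SSZ), mul(SZ, Z)), S^4(Z))
  [1] add(add(add(SSZ, mul(Z, SSZ)), mul(SZ, Z)), S^4(Z))
  [2] add(add(S(add(SZ, mul(Z, SSZ))), mul(SZ, Z)), S^4(Z))
  [3] add(S(add(add(SZ, mul(Z, SSZ)), mul(SZ, Z))), S^4(Z))
  [4] S(add(add(add(SZ, mul(Z, SSZ)), mul(SZ, Z)), S^4(Z)))
  [5] S(add(add(S(add(Z, mul(Z, SSZ))), mul(SZ, Z)), S^4(Z)))
  [6] S(add(S(add(add(Z, mul(Z, SSZ)), mul(SZ, Z))), S^4(Z)))
  [7] S(S(add(add(add(Z, mul(Z, SSZ)), mul(SZ, Z)), S^4(Z))))
  [8] S(S(add(add(mul(Z, SSZ), mul(SZ, Z)), S^4(Z))))
  [9] S(S(add(add(Z, mul(SZ, Z)), S^4(Z))))
  [10] S(S(add(mul(SZ, Z), S^4(Z))))
  [11] S(S(add(add(Z, mul(Z, Z)), S^4(Z))))
  [12] S(S(add(mul(Z, Z), S^4(Z))))
  [13] S(S(add(Z, S^4(Z))))
  [14] S^6(Z)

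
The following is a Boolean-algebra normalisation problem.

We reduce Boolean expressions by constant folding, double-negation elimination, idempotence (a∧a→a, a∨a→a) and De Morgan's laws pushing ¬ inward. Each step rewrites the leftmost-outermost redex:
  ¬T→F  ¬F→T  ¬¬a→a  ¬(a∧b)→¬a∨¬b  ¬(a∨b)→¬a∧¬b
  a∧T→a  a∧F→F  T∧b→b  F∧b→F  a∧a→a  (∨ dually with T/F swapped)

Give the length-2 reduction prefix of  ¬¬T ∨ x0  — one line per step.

  start: ¬¬T ∨ x0
  step 1: T ∨ x0
  step 2: T

Answer: after 2 steps: T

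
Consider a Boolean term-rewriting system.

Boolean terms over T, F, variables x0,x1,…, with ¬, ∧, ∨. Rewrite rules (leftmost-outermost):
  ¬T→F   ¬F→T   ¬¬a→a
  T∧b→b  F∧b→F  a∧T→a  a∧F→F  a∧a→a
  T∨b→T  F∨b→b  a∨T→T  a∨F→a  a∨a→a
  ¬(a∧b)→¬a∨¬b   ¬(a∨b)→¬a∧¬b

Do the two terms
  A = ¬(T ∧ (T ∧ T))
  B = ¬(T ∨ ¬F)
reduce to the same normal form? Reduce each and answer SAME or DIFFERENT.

Term A:
  start: ¬(T ∧ (T ∧ T))
  step 1: ¬T ∨ ¬(T ∧ T)
  step 2: F ∨ ¬(T ∧ T)
  step 3: ¬(T ∧ T)
  step 4: ¬T ∨ ¬T
  step 5: ¬T
  step 6: F

Term B:
  start: ¬(T ∨ ¬F)
  step 1: ¬T ∧ ¬¬F
  step 2: F ∧ ¬¬F
  step 3: F

Answer: SAME — A ⇓ F, B ⇓ F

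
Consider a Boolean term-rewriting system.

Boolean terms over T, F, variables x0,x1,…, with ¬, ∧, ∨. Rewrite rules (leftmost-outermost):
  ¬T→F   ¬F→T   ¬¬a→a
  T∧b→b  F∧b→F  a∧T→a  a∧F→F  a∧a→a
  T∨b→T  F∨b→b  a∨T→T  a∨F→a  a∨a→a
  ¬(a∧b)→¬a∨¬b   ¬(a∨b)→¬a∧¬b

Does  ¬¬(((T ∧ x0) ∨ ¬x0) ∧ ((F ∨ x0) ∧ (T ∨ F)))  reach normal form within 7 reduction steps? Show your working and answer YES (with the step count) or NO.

  start: ¬¬(((T ∧ x0) ∨ ¬x0) ∧ ((F ∨ x0) ∧ (T ∨ F)))
  step 1: ((T ∧ x0) ∨ ¬x0) ∧ ((F ∨ x0) ∧ (T ∨ F))
  step 2: (x0 ∨ ¬x0) ∧ ((F ∨ x0) ∧ (T ∨ F))
  step 3: (x0 ∨ ¬x0) ∧ (x0 ∧ (T ∨ F))
  step 4: (x0 ∨ ¬x0) ∧ (x0 ∧ T)
  step 5: (x0 ∨ ¬x0) ∧ x0

Answer: YES — reaches normal form (x0 ∨ ¬x0) ∧ x0 in 5 ≤ 7 steps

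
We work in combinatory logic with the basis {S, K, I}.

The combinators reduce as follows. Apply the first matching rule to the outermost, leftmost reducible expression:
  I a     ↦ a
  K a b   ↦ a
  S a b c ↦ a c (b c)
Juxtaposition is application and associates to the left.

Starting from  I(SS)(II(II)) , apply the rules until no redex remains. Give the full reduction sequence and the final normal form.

  start: I(SS)(II(II))
  →1  SS(II(II))
  →2  SS(I(II))
  →3  SS(II)
  →4  SSI

Answer: normal form = SSI  (in 4 steps)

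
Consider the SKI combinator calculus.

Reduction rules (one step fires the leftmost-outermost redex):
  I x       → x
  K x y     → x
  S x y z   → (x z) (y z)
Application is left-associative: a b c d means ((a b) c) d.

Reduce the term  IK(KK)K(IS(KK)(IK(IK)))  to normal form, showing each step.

Answer: normal form = K  (in 3 steps)

Reduction:
  start: IK(KK)K(IS(KK)(IK(IK)))
  step 1: K(KK)K(IS(KK)(IK(IK)))
  step 2: KK(IS(KK)(IK(IK)))
  step 3: K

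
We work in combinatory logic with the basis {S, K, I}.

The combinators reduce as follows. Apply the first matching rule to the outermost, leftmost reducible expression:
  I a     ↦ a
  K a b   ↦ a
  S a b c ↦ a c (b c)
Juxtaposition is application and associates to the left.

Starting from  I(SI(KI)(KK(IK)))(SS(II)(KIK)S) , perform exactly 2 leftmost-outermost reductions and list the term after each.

Answer: after 2 steps: I(KK(IK))(KI(KK(IK)))(SS(II)(KIK)S)

Derivation:
  start: I(SI(KI)(KK(IK)))(SS(II)(KIK)S)
  →1  SI(KI)(KK(IK))(SS(II)(KIK)S)
  →2  I(KK(IK))(KI(KK(IK)))(SS(II)(KIK)S)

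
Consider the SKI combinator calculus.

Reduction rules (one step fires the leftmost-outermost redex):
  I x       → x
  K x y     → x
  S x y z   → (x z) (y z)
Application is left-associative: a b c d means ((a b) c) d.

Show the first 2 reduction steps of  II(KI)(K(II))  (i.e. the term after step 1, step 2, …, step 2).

Answer: after 2 steps: KI(K(II))

Derivation:
  start: II(KI)(K(II))
  →1  I(KI)(K(II))
  →2  KI(K(II))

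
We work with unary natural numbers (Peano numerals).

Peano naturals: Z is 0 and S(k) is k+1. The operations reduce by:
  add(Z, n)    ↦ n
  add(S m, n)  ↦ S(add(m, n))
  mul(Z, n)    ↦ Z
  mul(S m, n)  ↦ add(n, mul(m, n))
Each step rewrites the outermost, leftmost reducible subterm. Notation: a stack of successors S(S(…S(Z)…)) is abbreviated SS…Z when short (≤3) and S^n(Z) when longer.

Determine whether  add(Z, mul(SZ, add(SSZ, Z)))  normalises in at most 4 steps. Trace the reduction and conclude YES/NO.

  start: add(Z, mul(SZ, add(SSZ, Z)))
  step 1: mul(SZ, add(SSZ, Z))
  step 2: add(add(SSZ, Z), mul(Z, add(SSZ, Z)))
  step 3: add(S(add(SZ, Z)), mul(Z, add(SSZ, Z)))
  step 4: S(add(add(SZ, Z), mul(Z, add(SSZ, Z))))

Answer: NO — after 4 steps the term is S(add(add(SZ, Z), mul(Z, add(SSZ, Z)))), not yet normal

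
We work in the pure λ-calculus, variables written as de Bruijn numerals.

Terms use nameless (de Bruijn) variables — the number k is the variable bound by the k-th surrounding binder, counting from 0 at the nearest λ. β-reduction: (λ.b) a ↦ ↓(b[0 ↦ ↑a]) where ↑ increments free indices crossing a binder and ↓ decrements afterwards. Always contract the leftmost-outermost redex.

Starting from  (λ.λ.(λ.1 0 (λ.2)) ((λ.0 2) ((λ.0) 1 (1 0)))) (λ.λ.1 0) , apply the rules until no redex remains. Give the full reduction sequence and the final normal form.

  start: (λ.λ.(λ.1 0 (λ.2)) ((λ.0 2) ((λ.0) 1 (1 0)))) (λ.λ.1 0)
  →1  λ.(λ.1 0 (λ.2)) ((λ.0 (λ.λ.1 0)) ((λ.0) (λ.λ.1 0) ((λ.λ.1 0) 0)))
  →2  λ.0 ((λ.0 (λ.λ.1 0)) ((λ.0) (λ.λ.1 0) ((λ.λ.1 0) 0))) (λ.1)
  →3  λ.0 ((λ.0) (λ.λ.1 0) ((λ.λ.1 0) 0) (λ.λ.1 0)) (λ.1)
  →4  λ.0 ((λ.λ.1 0) ((λ.λ.1 0) 0) (λ.λ.1 0)) (λ.1)
  →5  λ.0 ((λ.(λ.λ.1 0) 1 0) (λ.λ.1 0)) (λ.1)
  →6  λ.0 ((λ.λ.1 0) 0 (λ.λ.1 0)) (λ.1)
  →7  λ.0 ((λ.1 0) (λ.λ.1 0)) (λ.1)
  →8  λ.0 (0 (λ.λ.1 0)) (λ.1)

Answer: normal form = λ.0 (0 (λ.λ.1 0)) (λ.1)  (in 8 steps)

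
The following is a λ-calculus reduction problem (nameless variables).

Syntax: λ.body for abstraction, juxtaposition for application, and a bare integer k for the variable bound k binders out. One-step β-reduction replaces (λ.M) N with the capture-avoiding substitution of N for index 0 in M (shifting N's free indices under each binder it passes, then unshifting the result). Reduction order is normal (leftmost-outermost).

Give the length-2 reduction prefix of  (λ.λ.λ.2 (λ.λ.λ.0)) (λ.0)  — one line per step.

  start: (λ.λ.λ.2 (λ.λ.λ.0)) (λ.0)
  step 1: λ.λ.(λ.0) (λ.λ.λ.0)
  step 2: λ.λ.λ.λ.λ.0

Answer: after 2 steps: λ.λ.λ.λ.λ.0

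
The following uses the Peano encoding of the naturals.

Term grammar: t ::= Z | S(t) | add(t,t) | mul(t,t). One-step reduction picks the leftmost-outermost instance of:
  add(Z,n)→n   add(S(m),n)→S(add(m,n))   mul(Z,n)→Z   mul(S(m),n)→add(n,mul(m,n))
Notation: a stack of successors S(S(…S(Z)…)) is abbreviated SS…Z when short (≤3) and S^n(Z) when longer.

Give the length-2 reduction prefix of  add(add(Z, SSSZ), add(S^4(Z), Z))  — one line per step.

Answer: after 2 steps: S(add(SSZ, add(S^4(Z), Z)))

Reduction:
  start: add(add(Z, SSSZ), add(S^4(Z), Z))
  step 1: add(SSSZ, add(S^4(Z), Z))
  step 2: S(add(SSZ, add(S^4(Z), Z)))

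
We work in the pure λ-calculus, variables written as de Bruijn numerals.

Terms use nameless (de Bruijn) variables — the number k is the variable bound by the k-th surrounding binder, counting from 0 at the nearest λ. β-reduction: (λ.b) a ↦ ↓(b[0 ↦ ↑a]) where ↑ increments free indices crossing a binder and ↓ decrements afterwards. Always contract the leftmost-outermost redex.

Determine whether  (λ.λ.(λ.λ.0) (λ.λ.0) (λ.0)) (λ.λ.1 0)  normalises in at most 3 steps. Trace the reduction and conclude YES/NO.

Answer: YES — reaches normal form λ.λ.0 in 3 ≤ 3 steps

Reduction:
  start: (λ.λ.(λ.λ.0) (λ.λ.0) (λ.0)) (λ.λ.1 0)
  [1] λ.(λ.λ.0) (λ.λ.0) (λ.0)
  [2] λ.(λ.0) (λ.0)
  [3] λ.λ.0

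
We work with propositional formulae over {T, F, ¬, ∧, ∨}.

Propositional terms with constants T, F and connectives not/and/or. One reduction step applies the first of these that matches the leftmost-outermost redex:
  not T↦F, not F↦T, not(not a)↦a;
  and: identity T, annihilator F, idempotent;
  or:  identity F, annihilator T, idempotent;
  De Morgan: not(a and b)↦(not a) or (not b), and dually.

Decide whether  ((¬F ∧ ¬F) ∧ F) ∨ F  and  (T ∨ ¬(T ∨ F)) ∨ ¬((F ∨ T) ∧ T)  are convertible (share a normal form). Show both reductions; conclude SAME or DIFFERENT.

Term A:
  start: ((¬F ∧ ¬F) ∧ F) ∨ F
  →1  (¬F ∧ ¬F) ∧ F
  →2  F

Term B:
  start: (T ∨ ¬(T ∨ F)) ∨ ¬((F ∨ T) ∧ T)
  →1  T ∨ ¬((F ∨ T) ∧ T)
  →2  T

Answer: DIFFERENT — A ⇓ F, B ⇓ T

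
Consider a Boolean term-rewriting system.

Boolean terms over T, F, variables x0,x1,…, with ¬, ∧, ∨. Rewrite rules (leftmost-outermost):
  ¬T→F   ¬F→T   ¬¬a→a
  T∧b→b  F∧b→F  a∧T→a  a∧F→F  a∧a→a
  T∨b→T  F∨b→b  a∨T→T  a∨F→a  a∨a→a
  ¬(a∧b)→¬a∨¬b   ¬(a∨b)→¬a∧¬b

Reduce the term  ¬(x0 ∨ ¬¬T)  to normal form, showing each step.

Answer: normal form = F  (in 4 steps)

Working:
  start: ¬(x0 ∨ ¬¬T)
  →1  ¬x0 ∧ ¬¬¬T
  →2  ¬x0 ∧ ¬T
  →3  ¬x0 ∧ F
  →4  F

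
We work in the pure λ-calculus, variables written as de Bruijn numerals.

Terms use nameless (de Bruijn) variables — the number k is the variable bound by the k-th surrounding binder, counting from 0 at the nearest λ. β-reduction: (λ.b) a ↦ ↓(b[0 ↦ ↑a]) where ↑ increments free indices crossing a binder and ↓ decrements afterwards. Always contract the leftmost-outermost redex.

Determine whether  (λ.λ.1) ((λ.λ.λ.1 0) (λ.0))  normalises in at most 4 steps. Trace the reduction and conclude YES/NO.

Answer: YES — reaches normal form λ.λ.λ.1 0 in 2 ≤ 4 steps

Derivation:
  start: (λ.λ.1) ((λ.λ.λ.1 0) (λ.0))
  step 1: λ.(λ.λ.λ.1 0) (λ.0)
  step 2: λ.λ.λ.1 0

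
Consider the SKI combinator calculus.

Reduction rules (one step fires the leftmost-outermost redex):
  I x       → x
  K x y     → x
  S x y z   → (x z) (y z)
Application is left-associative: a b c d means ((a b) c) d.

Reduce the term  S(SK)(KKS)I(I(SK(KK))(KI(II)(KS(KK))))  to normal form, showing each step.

Answer: normal form = I  (in 5 steps)

Working:
  start: S(SK)(KKS)I(I(SK(KK))(KI(II)(KS(KK))))
  [1] SKI(KKSI)(I(SK(KK))(KI(II)(KS(KK))))
  [2] K(KKSI)(I(KKSI))(I(SK(KK))(KI(II)(KS(KK))))
  [3] KKSI(I(SK(KK))(KI(II)(KS(KK))))
  [4] KI(I(SK(KK))(KI(II)(KS(KK))))
  [5] I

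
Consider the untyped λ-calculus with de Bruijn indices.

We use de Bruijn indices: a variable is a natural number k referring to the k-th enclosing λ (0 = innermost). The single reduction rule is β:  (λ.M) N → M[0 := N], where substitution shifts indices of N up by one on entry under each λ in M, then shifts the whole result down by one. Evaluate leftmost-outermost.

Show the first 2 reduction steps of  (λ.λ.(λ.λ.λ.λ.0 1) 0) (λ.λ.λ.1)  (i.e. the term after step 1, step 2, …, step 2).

  start: (λ.λ.(λ.λ.λ.λ.0 1) 0) (λ.λ.λ.1)
  →1  λ.(λ.λ.λ.λ.0 1) 0
  →2  λ.λ.λ.λ.0 1

Answer: after 2 steps: λ.λ.λ.λ.0 1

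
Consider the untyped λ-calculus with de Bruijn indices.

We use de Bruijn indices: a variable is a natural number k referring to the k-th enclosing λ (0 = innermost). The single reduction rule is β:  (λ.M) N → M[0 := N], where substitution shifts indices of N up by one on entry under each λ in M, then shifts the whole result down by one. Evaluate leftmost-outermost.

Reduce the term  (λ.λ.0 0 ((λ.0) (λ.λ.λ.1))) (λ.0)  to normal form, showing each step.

Answer: normal form = λ.0 0 (λ.λ.λ.1)  (in 2 steps)

Derivation:
  start: (λ.λ.0 0 ((λ.0) (λ.λ.λ.1))) (λ.0)
  [1] λ.0 0 ((λ.0) (λ.λ.λ.1))
  [2] λ.0 0 (λ.λ.λ.1)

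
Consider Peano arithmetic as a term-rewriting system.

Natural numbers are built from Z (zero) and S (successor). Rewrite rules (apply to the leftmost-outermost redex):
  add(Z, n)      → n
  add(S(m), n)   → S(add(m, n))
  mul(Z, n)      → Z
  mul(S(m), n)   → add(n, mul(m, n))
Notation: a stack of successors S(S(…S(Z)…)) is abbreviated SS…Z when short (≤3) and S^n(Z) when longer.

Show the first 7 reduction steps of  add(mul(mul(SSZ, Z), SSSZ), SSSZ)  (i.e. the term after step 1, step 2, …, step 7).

  start: add(mul(mul(SSZ, Z), SSSZ), SSSZ)
  [1] add(mul(add(Z, mul(SZ, Z)), SSSZ), SSSZ)
  [2] add(mul(mul(SZ, Z), SSSZ), SSSZ)
  [3] add(mul(add(Z, mul(Z, Z)), SSSZ), SSSZ)
  [4] add(mul(mul(Z, Z), SSSZ), SSSZ)
  [5] add(mul(Z, SSSZ), SSSZ)
  [6] add(Z, SSSZ)
  [7] SSSZ

Answer: after 7 steps: SSSZ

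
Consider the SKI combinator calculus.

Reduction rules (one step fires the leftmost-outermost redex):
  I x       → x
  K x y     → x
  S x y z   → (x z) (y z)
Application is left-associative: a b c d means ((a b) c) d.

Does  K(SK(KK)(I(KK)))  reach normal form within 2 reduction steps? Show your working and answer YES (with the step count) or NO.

Answer: NO — after 2 steps the term is K(I(KK)), not yet normal

Working:
  start: K(SK(KK)(I(KK)))
  [1] K(K(I(KK))(KK(I(KK))))
  [2] K(I(KK))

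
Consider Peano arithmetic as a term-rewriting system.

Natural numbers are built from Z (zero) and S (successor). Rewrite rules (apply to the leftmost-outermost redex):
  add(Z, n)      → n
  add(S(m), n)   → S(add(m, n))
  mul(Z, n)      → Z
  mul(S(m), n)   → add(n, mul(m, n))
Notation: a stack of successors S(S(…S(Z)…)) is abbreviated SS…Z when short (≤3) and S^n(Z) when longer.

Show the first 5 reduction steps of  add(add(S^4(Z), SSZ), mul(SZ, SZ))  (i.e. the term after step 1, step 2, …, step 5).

Answer: after 5 steps: S(S(add(S(add(SZ, SSZ)), mul(SZ, SZ))))

Derivation:
  start: add(add(S^4(Z), SSZ), mul(SZ, SZ))
  step 1: add(S(add(SSSZ, SSZ)), mul(SZ, SZ))
  step 2: S(add(add(SSSZ, SSZ), mul(SZ, SZ)))
  step 3: S(add(S(add(SSZ, SSZ)), mul(SZ, SZ)))
  step 4: S(S(add(add(SSZ, SSZ), mul(SZ, SZ))))
  step 5: S(S(add(S(add(SZ, SSZ)), mul(SZ, SZ))))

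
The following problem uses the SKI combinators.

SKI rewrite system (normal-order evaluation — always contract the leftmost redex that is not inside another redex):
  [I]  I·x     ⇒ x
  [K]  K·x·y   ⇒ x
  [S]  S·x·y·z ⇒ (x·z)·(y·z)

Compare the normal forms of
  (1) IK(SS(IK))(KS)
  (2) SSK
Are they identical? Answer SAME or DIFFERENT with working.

Term A:
  start: IK(SS(IK))(KS)
  [1] K(SS(IK))(KS)
  [2] SS(IK)
  [3] SSK

Term B:
  start: SSK

Answer: SAME — A ⇓ SSK, B ⇓ SSK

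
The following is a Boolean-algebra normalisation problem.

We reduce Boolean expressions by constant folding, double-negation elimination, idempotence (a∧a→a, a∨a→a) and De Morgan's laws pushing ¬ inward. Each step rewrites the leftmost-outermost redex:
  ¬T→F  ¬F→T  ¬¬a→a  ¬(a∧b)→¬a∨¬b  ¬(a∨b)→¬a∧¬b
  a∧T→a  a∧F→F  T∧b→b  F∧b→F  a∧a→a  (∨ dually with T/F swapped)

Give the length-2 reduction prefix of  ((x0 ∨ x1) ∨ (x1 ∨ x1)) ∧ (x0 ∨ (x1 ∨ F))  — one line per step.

  start: ((x0 ∨ x1) ∨ (x1 ∨ x1)) ∧ (x0 ∨ (x1 ∨ F))
  [1] ((x0 ∨ x1) ∨ x1) ∧ (x0 ∨ (x1 ∨ F))
  [2] ((x0 ∨ x1) ∨ x1) ∧ (x0 ∨ x1)

Answer: after 2 steps: ((x0 ∨ x1) ∨ x1) ∧ (x0 ∨ x1)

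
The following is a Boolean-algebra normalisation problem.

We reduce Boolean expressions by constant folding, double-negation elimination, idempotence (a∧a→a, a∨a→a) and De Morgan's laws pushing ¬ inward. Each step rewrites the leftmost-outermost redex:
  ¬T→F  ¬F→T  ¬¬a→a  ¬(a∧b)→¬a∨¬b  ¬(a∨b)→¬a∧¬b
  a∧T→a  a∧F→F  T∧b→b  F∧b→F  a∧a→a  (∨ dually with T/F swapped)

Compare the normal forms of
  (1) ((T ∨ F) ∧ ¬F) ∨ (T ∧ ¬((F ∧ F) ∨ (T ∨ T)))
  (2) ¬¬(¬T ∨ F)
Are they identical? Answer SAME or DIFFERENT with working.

Term A:
  start: ((T ∨ F) ∧ ¬F) ∨ (T ∧ ¬((F ∧ F) ∨ (T ∨ T)))
  step 1: (T ∧ ¬F) ∨ (T ∧ ¬((F ∧ F) ∨ (T ∨ T)))
  step 2: ¬F ∨ (T ∧ ¬((F ∧ F) ∨ (T ∨ T)))
  step 3: T ∨ (T ∧ ¬((F ∧ F) ∨ (T ∨ T)))
  step 4: T

Term B:
  start: ¬¬(¬T ∨ F)
  step 1: ¬T ∨ F
  step 2: ¬T
  step 3: F

Answer: DIFFERENT — A ⇓ T, B ⇓ F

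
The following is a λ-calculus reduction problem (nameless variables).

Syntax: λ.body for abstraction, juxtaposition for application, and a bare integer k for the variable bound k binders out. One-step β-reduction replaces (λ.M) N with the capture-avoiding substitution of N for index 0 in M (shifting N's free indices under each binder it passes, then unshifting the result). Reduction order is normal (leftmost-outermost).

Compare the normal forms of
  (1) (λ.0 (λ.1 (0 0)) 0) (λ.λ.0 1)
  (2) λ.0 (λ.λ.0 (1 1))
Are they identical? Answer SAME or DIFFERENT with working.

Answer: SAME — A ⇓ λ.0 (λ.λ.0 (1 1)), B ⇓ λ.0 (λ.λ.0 (1 1))

Working:
Term A:
  start: (λ.0 (λ.1 (0 0)) 0) (λ.λ.0 1)
  step 1: (λ.λ.0 1) (λ.(λ.λ.0 1) (0 0)) (λ.λ.0 1)
  step 2: (λ.0 (λ.(λ.λ.0 1) (0 0))) (λ.λ.0 1)
  step 3: (λ.λ.0 1) (λ.(λ.λ.0 1) (0 0))
  step 4: λ.0 (λ.(λ.λ.0 1) (0 0))
  step 5: λ.0 (λ.λ.0 (1 1))

Term B:
  start: λ.0 (λ.λ.0 (1 1))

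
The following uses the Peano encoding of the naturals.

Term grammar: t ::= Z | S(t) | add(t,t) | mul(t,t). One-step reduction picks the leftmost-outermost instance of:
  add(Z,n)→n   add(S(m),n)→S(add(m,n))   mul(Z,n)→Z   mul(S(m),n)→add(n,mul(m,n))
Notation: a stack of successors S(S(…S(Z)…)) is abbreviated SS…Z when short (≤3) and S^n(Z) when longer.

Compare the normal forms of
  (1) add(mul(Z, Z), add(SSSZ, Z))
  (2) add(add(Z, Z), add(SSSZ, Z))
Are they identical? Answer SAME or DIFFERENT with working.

Answer: SAME — A ⇓ SSSZ, B ⇓ SSSZ

Derivation:
Term A:
  start: add(mul(Z, Z), add(SSSZ, Z))
  [1] add(Z, add(SSSZ, Z))
  [2] add(SSSZ, Z)
  [3] S(add(SSZ, Z))
  [4] S(S(add(SZ, Z)))
  [5] S(S(S(add(Z, Z))))
  [6] SSSZ

Term B:
  start: add(add(Z, Z), add(SSSZ, Z))
  [1] add(Z, add(SSSZ, Z))
  [2] add(SSSZ, Z)
  [3] S(add(SSZ, Z))
  [4] S(S(add(SZ, Z)))
  [5] S(S(S(add(Z, Z))))
  [6] SSSZ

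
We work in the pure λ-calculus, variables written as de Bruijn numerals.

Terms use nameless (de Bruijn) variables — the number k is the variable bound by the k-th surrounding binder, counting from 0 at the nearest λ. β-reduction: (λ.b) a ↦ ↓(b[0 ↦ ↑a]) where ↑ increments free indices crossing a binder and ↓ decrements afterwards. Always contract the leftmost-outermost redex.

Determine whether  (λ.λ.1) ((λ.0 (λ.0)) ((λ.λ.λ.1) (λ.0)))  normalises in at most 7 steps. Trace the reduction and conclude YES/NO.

  start: (λ.λ.1) ((λ.0 (λ.0)) ((λ.λ.λ.1) (λ.0)))
  step 1: λ.(λ.0 (λ.0)) ((λ.λ.λ.1) (λ.0))
  step 2: λ.(λ.λ.λ.1) (λ.0) (λ.0)
  step 3: λ.(λ.λ.1) (λ.0)
  step 4: λ.λ.λ.0

Answer: YES — reaches normal form λ.λ.λ.0 in 4 ≤ 7 steps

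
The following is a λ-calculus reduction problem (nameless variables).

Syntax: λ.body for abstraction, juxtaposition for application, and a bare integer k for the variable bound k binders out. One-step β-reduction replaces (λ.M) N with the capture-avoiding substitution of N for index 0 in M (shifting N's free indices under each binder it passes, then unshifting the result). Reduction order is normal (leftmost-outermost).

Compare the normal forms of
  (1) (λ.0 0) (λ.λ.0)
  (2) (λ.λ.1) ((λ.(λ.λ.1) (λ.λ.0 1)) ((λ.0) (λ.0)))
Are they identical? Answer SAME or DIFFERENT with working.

Term A:
  start: (λ.0 0) (λ.λ.0)
  [1] (λ.λ.0) (λ.λ.0)
  [2] λ.0

Term B:
  start: (λ.λ.1) ((λ.(λ.λ.1) (λ.λ.0 1)) ((λ.0) (λ.0)))
  [1] λ.(λ.(λ.λ.1) (λ.λ.0 1)) ((λ.0) (λ.0))
  [2] λ.(λ.λ.1) (λ.λ.0 1)
  [3] λ.λ.λ.λ.0 1

Answer: DIFFERENT — A ⇓ λ.0, B ⇓ λ.λ.λ.λ.0 1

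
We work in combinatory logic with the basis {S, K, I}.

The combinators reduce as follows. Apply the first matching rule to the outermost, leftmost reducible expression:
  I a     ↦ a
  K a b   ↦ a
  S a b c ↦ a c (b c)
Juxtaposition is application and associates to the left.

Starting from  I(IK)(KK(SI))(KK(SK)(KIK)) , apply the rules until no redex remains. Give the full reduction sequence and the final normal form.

  start: I(IK)(KK(SI))(KK(SK)(KIK))
  →1  IK(KK(SI))(KK(SK)(KIK))
  →2  K(KK(SI))(KK(SK)(KIK))
  →3  KK(SI)
  →4  K

Answer: normal form = K  (in 4 steps)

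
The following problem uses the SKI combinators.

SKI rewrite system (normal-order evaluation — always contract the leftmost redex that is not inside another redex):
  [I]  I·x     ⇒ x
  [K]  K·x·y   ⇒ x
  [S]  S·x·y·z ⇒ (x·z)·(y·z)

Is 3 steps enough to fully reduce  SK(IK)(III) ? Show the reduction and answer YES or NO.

  start: SK(IK)(III)
  step 1: K(III)(IK(III))
  step 2: III
  step 3: II

Answer: NO — after 3 steps the term is II, not yet normal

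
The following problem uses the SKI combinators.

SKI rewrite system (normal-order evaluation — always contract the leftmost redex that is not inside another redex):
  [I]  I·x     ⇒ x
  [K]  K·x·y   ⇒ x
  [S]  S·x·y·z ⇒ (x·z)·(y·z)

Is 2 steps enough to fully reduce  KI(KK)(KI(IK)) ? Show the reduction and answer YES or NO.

  start: KI(KK)(KI(IK))
  step 1: I(KI(IK))
  step 2: KI(IK)

Answer: NO — after 2 steps the term is KI(IK), not yet normal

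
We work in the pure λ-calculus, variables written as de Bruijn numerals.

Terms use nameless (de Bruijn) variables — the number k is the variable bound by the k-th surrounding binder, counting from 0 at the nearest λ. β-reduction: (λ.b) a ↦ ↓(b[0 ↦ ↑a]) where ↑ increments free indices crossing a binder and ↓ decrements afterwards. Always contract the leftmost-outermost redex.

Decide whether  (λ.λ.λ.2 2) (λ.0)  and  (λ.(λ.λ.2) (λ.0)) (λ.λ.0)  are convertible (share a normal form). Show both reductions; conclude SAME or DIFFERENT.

Answer: SAME — A ⇓ λ.λ.λ.0, B ⇓ λ.λ.λ.0

Derivation:
Term A:
  start: (λ.λ.λ.2 2) (λ.0)
  [1] λ.λ.(λ.0) (λ.0)
  [2] λ.λ.λ.0

Term B:
  start: (λ.(λ.λ.2) (λ.0)) (λ.λ.0)
  [1] (λ.λ.λ.λ.0) (λ.0)
  [2] λ.λ.λ.0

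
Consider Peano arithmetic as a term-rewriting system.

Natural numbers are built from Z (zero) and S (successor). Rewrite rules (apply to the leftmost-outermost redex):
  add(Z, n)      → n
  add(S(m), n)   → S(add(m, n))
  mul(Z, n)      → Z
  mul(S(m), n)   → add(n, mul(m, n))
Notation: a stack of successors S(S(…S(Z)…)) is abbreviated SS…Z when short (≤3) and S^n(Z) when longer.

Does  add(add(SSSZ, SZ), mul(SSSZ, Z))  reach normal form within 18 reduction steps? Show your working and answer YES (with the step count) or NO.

  start: add(add(SSSZ, SZ), mul(SSSZ, Z))
  [1] add(S(add(SSZ, SZ)), mul(SSSZ, Z))
  [2] S(add(add(SSZ, SZ), mul(SSSZ, Z)))
  [3] S(add(S(add(SZ, SZ)), mul(SSSZ, Z)))
  [4] S(S(add(add(SZ, SZ), mul(SSSZ, Z))))
  [5] S(S(add(S(add(Z, SZ)), mul(SSSZ, Z))))
  [6] S(S(S(add(add(Z, SZ), mul(SSSZ, Z)))))
  [7] S(S(S(add(SZ, mul(SSSZ, Z)))))
  [8] S(S(S(S(add(Z, mul(SSSZ, Z))))))
  [9] S(S(S(S(mul(SSSZ, Z)))))
  [10] S(S(S(S(add(Z, mul(SSZ, Z))))))
  [11] S(S(S(S(mul(SSZ, Z)))))
  [12] S(S(S(S(add(Z, mul(SZ, Z))))))
  [13] S(S(S(S(mul(SZ, Z)))))
  [14] S(S(S(S(add(Z, mul(Z, Z))))))
  [15] S(S(S(S(mul(Z, Z)))))
  [16] S^4(Z)

Answer: YES — reaches normal form S^4(Z) in 16 ≤ 18 steps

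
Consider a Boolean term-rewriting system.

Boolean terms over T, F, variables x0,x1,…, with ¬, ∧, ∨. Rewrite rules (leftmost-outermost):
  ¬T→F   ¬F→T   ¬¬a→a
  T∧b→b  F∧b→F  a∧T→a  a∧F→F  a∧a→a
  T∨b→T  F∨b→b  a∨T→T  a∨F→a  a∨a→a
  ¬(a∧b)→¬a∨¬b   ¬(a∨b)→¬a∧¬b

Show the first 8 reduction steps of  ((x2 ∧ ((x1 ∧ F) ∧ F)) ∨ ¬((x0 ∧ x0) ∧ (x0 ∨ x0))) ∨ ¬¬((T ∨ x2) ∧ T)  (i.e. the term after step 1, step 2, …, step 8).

  start: ((x2 ∧ ((x1 ∧ F) ∧ F)) ∨ ¬((x0 ∧ x0) ∧ (x0 ∨ x0))) ∨ ¬¬((T ∨ x2) ∧ T)
  [1] ((x2 ∧ F) ∨ ¬((x0 ∧ x0) ∧ (x0 ∨ x0))) ∨ ¬¬((T ∨ x2) ∧ T)
  [2] (F ∨ ¬((x0 ∧ x0) ∧ (x0 ∨ x0))) ∨ ¬¬((T ∨ x2) ∧ T)
  [3] ¬((x0 ∧ x0) ∧ (x0 ∨ x0)) ∨ ¬¬((T ∨ x2) ∧ T)
  [4] (¬(x0 ∧ x0) ∨ ¬(x0 ∨ x0)) ∨ ¬¬((T ∨ x2) ∧ T)
  [5] ((¬x0 ∨ ¬x0) ∨ ¬(x0 ∨ x0)) ∨ ¬¬((T ∨ x2) ∧ T)
  [6] (¬x0 ∨ ¬(x0 ∨ x0)) ∨ ¬¬((T ∨ x2) ∧ T)
  [7] (¬x0 ∨ (¬x0 ∧ ¬x0)) ∨ ¬¬((T ∨ x2) ∧ T)
  [8] (¬x0 ∨ ¬x0) ∨ ¬¬((T ∨ x2) ∧ T)

Answer: after 8 steps: (¬x0 ∨ ¬x0) ∨ ¬¬((T ∨ x2) ∧ T)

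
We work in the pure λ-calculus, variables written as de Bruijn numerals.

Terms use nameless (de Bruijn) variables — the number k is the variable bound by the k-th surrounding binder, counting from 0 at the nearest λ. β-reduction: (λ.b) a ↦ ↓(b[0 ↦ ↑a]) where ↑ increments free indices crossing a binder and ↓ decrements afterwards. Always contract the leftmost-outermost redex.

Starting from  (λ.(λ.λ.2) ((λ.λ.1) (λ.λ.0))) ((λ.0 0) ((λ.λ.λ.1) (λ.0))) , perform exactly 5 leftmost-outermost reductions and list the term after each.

  start: (λ.(λ.λ.2) ((λ.λ.1) (λ.λ.0))) ((λ.0 0) ((λ.λ.λ.1) (λ.0)))
  step 1: (λ.λ.(λ.0 0) ((λ.λ.λ.1) (λ.0))) ((λ.λ.1) (λ.λ.0))
  step 2: λ.(λ.0 0) ((λ.λ.λ.1) (λ.0))
  step 3: λ.(λ.λ.λ.1) (λ.0) ((λ.λ.λ.1) (λ.0))
  step 4: λ.(λ.λ.1) ((λ.λ.λ.1) (λ.0))
  step 5: λ.λ.(λ.λ.λ.1) (λ.0)

Answer: after 5 steps: λ.λ.(λ.λ.λ.1) (λ.0)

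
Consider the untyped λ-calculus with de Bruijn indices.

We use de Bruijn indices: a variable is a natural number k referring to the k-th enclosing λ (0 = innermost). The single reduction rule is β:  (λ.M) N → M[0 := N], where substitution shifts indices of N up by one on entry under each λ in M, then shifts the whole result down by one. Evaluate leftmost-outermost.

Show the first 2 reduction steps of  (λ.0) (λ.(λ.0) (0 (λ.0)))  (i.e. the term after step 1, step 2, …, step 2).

Answer: after 2 steps: λ.0 (λ.0)

Reduction:
  start: (λ.0) (λ.(λ.0) (0 (λ.0)))
  [1] λ.(λ.0) (0 (λ.0))
  [2] λ.0 (λ.0)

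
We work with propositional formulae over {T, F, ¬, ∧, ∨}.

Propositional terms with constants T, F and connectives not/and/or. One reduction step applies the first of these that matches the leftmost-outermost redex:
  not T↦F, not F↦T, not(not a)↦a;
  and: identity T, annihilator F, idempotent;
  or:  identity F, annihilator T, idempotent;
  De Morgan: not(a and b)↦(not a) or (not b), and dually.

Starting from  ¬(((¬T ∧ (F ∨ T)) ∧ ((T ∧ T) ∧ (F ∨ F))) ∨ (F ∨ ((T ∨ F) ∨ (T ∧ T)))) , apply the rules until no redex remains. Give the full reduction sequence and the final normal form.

Answer: normal form = F  (in 15 steps)

Reduction:
  start: ¬(((¬T ∧ (F ∨ T)) ∧ ((T ∧ T) ∧ (F ∨ F))) ∨ (F ∨ ((T ∨ F) ∨ (T ∧ T))))
  step 1: ¬((¬T ∧ (F ∨ T)) ∧ ((T ∧ T) ∧ (F ∨ F))) ∧ ¬(F ∨ ((T ∨ F) ∨ (T ∧ T)))
  step 2: (¬(¬T ∧ (F ∨ T)) ∨ ¬((T ∧ T) ∧ (F ∨ F))) ∧ ¬(F ∨ ((T ∨ F) ∨ (T ∧ T)))
  step 3: ((¬¬T ∨ ¬(F ∨ T)) ∨ ¬((T ∧ T) ∧ (F ∨ F))) ∧ ¬(F ∨ ((T ∨ F) ∨ (T ∧ T)))
  step 4: ((T ∨ ¬(F ∨ T)) ∨ ¬((T ∧ T) ∧ (F ∨ F))) ∧ ¬(F ∨ ((T ∨ F) ∨ (T ∧ T)))
  step 5: (T ∨ ¬((T ∧ T) ∧ (F ∨ F))) ∧ ¬(F ∨ ((T ∨ F) ∨ (T ∧ T)))
  step 6: T ∧ ¬(F ∨ ((T ∨ F) ∨ (T ∧ T)))
  step 7: ¬(F ∨ ((T ∨ F) ∨ (T ∧ T)))
  step 8: ¬F ∧ ¬((T ∨ F) ∨ (T ∧ T))
  step 9: T ∧ ¬((T ∨ F) ∨ (T ∧ T))
  step 10: ¬((T ∨ F) ∨ (T ∧ T))
  step 11: ¬(T ∨ F) ∧ ¬(T ∧ T)
  step 12: (¬T ∧ ¬F) ∧ ¬(T ∧ T)
  step 13: (F ∧ ¬F) ∧ ¬(T ∧ T)
  step 14: F ∧ ¬(T ∧ T)
  step 15: F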